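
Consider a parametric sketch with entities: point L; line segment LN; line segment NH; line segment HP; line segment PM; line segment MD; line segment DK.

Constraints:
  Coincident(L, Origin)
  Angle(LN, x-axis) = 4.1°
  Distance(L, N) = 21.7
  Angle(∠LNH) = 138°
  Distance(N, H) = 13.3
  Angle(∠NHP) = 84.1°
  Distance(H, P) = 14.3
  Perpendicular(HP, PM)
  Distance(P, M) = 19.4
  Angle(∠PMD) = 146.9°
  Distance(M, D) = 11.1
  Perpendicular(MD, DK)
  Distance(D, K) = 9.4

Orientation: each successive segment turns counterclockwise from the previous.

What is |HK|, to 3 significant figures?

23.6

L is at the origin; LN runs at 4.1° with length 21.7, so N = (21.6, 1.55). ∠LNH = 138.0° gives NH at 46.1° from the x-axis; with |NH| = 13.3, H = (30.9, 11.1). ∠NHP = 84.1° gives HP at 142° from the x-axis; with |HP| = 14.3, P = (19.6, 19.9). HP is perpendicular to PM, so PM runs at -128°; with |PM| = 19.4, M = (7.65, 4.65). ∠PMD = 146.9° gives MD at -94.9° from the x-axis; with |MD| = 11.1, D = (6.71, -6.41). The perpendicularity gives DK at right angles to MD, so DK runs at -4.90°; with |DK| = 9.4, K = (16.1, -7.21). Then |HK| = |K − H| = 23.6.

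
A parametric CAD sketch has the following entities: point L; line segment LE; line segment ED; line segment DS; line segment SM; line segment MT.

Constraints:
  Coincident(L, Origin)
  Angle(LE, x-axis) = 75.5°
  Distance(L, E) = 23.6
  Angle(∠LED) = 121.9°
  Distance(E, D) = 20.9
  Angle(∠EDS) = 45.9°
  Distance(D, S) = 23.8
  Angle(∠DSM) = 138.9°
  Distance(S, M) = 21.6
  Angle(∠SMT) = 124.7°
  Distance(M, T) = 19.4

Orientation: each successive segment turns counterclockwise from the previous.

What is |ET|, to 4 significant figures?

29.79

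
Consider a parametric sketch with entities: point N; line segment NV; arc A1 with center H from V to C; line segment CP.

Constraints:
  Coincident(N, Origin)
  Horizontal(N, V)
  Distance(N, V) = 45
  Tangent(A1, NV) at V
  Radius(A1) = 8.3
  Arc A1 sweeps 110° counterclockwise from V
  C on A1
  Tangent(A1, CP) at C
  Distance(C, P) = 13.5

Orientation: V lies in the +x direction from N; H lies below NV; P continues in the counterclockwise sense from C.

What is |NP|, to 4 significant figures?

48.13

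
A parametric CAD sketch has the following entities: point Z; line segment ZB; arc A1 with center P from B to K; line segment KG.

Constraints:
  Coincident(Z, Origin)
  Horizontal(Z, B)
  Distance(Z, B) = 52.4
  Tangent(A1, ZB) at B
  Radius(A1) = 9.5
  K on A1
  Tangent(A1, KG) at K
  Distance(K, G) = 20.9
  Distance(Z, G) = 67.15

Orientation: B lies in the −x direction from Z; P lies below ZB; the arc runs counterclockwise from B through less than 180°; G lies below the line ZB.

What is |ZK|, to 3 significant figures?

62.7

Checks: |PK| = 9.500 ✓; ∠(PK, KG) = 90.00° ✓; |KG| = 20.90 ✓; |ZG| = 67.15 ✓.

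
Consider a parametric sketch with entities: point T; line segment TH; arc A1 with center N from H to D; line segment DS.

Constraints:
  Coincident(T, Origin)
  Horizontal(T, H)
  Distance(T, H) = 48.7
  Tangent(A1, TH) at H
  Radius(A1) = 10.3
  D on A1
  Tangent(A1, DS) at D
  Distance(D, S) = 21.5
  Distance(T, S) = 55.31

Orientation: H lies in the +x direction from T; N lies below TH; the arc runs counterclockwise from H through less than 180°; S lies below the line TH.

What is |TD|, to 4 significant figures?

40.76

T is at the origin; TH is horizontal with |TH| = 48.7 and H on the +x side, so H = (48.70, 0.000). A1 meets TH tangentially, so NH is at right angles to TH, so N = H + (0, -10.3) = (48.70, -10.30). Since ND ⟂ DS (tangency), |NS| = √(10.3² + 21.5²) = 23.84 regardless of where D sits on A1. So S lies on both circle(T, 55.31) and circle(N, 23.84); the below-TH intersection is S = (43.90, -33.65). D is the foot of the tangent from S: D = (38.70, -12.79).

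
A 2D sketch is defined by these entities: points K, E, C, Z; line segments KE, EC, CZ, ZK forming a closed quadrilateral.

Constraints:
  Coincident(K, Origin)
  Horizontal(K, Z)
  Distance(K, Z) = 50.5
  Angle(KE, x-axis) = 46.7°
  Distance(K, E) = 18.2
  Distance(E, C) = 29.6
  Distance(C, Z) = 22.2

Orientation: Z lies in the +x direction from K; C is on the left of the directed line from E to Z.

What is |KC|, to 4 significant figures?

45.93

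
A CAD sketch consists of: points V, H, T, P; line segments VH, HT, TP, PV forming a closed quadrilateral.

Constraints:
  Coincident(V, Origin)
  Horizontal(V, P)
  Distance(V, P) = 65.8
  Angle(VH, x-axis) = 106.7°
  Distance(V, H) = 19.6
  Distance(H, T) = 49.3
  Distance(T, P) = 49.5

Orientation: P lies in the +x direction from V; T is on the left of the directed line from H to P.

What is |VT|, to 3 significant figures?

56.2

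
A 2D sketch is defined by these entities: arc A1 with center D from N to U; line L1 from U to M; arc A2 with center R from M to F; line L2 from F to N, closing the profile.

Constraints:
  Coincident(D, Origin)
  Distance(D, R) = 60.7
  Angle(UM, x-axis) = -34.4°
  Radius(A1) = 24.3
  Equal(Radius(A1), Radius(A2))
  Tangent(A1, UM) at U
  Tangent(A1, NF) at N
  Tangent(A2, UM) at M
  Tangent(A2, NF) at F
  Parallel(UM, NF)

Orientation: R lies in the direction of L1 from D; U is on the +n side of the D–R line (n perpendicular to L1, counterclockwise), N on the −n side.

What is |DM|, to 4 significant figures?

65.38

The slot axis is L1's direction at -34.4°, so u = (cos -34.4°, sin -34.4°) = (0.8251, -0.5650) and n = (−sin -34.4°, cos -34.4°) = (0.5650, 0.8251). D is at the origin and R lies 60.7 along u from D, so R = 60.7·u = (50.08, -34.29). Tangency of A1 to both parallel lines with radius 24.3 puts U and N at D ± 24.3·n: U = (13.73, 20.05), N = (-13.73, -20.05). Equal radii place M and F the same way about R: M = R + 24.3·n = (63.81, -14.24), F = R − 24.3·n = (36.36, -54.34). Then |DM| = |M − D| = 65.38.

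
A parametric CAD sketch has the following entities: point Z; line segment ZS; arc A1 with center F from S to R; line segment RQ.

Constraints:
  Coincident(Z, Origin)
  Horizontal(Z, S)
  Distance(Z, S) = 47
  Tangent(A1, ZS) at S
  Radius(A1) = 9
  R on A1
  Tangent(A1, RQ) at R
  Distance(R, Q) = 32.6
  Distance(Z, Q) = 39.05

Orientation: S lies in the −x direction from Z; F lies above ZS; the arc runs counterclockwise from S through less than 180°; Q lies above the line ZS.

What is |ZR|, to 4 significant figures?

39.56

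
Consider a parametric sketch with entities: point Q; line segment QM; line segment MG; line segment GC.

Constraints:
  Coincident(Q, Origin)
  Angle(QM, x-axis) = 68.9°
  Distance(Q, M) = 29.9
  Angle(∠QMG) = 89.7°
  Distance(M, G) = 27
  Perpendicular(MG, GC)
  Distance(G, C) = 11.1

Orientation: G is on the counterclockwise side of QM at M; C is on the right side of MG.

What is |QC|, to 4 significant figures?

49.01

Q is at the origin; QM runs at 68.9° with length 29.9, so M = 29.9·(cos 68.9°, sin 68.9°) = (10.76, 27.90). ∠QMG = 89.7°, so MG runs at 68.9° + (180° − 89.7°) = 159.2° from the x-axis; with |MG| = 27.0, G = M + 27.0·(cos 159.2°, sin 159.2°) = (-14.48, 37.48). MG is perpendicular to GC; with |GC| = 11.1 on the right of MG, C = G + 11.1·(0.3551, 0.9348) = (-10.53, 47.86). Then |QC| = |C − Q| = 49.01.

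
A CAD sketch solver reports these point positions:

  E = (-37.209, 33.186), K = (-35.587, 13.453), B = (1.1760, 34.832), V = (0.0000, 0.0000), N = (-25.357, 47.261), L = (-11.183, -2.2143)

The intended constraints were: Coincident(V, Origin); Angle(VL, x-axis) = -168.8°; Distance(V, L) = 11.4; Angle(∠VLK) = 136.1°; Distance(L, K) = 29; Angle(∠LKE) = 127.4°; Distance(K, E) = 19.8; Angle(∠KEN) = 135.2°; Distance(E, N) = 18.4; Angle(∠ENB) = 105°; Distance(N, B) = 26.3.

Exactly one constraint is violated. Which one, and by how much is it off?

Distance(N, B) = 26.3 — off by 3.00.

V = (0.00, 0.00) ✓; VL at -168.8° ✓; |VL| = 11.40 ✓; ∠VLK = 136.1° ✓; |LK| = 29.00 ✓; ∠LKE = 127.4° ✓; |KE| = 19.80 ✓; ∠KEN = 135.2° ✓; |EN| = 18.40 ✓; ∠ENB = 105.0° ✓; |NB| = 29.30 ✗.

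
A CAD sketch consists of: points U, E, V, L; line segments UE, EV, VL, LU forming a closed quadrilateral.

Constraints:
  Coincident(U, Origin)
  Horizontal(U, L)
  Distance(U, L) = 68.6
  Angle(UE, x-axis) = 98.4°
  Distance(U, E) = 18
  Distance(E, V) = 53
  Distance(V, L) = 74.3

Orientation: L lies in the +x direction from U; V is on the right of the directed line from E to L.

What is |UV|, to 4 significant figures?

35.02

U is at the origin; UL is horizontal with |UL| = 68.6 and L in +x, so L = (68.6, 0). UE runs at 98.4° with |UE| = 18.0, so E = (-2.629, 17.81). V is determined by |EV| = 53.0 and |VL| = 74.3 together: it lies at the intersection of circle(E, 53.0) and circle(L, 74.3). With |EL| = 73.42, the foot of the radical line on EL is 18.25 from E and the perpendicular offset is √(53.0² − 18.25²) = 49.76. Taking the right-of-EL solution: V = (3.003, -34.89).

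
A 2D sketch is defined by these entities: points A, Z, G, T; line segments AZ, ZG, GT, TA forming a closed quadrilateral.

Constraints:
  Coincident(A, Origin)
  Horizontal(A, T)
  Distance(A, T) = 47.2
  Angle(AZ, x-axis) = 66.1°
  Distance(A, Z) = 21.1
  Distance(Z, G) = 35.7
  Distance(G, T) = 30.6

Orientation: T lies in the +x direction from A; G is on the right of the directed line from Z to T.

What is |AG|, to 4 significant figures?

24.85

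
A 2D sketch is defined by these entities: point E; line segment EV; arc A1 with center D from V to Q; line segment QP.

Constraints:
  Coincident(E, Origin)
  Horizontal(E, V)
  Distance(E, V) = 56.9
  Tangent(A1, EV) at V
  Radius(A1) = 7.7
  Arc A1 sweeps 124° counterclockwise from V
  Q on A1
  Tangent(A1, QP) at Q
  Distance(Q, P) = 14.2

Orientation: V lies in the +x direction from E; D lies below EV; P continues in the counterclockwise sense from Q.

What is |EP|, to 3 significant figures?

63.1

On A1, V sits at bearing 90° from D; a 124° counterclockwise sweep puts Q at bearing 214°, so Q = D + 7.7·(cos 214°, sin 214°) = (50.5, -12.0). Tangency of A1 to QP means the radius DQ is perpendicular to QP, so QP runs along (−sin 214°, cos 214°); with |QP| = 14.2, P = (58.5, -23.8). Then |EP| = |P − E| = 63.1.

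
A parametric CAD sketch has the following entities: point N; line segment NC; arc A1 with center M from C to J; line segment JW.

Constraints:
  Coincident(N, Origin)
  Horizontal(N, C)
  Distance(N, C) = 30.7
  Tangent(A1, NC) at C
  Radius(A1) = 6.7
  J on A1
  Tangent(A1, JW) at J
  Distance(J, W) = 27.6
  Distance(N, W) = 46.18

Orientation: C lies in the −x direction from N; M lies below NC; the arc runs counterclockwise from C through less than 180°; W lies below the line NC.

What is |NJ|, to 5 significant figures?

38.116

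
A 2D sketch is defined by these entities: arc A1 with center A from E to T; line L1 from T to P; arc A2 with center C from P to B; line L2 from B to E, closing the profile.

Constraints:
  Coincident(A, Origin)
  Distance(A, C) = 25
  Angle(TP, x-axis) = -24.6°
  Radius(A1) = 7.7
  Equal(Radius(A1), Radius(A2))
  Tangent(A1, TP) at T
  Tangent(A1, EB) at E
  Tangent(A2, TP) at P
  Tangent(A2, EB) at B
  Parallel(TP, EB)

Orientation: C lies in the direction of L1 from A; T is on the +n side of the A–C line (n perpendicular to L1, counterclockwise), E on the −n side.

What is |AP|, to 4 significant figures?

26.16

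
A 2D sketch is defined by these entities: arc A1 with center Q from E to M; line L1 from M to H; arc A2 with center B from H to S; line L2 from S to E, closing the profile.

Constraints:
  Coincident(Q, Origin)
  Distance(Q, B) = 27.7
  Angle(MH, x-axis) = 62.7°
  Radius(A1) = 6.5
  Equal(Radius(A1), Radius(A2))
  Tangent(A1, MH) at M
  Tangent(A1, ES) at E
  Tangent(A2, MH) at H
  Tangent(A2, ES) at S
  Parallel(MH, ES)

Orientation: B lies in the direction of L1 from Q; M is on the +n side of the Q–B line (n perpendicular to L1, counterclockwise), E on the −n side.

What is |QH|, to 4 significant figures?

28.45

The slot axis is L1's direction at 62.7°, so u = (cos 62.7°, sin 62.7°) = (0.4586, 0.8886) and n = (−sin 62.7°, cos 62.7°) = (-0.8886, 0.4586). Q is at the origin and B lies 27.7 along u from Q, so B = 27.7·u = (12.70, 24.61). Tangency of A1 to both parallel lines with radius 6.5 puts M and E at Q ± 6.5·n: M = (-5.776, 2.981), E = (5.776, -2.981). Equal radii place H and S the same way about B: H = B + 6.5·n = (6.929, 27.60), S = B − 6.5·n = (18.48, 21.63). Then |QH| = |H − Q| = 28.45.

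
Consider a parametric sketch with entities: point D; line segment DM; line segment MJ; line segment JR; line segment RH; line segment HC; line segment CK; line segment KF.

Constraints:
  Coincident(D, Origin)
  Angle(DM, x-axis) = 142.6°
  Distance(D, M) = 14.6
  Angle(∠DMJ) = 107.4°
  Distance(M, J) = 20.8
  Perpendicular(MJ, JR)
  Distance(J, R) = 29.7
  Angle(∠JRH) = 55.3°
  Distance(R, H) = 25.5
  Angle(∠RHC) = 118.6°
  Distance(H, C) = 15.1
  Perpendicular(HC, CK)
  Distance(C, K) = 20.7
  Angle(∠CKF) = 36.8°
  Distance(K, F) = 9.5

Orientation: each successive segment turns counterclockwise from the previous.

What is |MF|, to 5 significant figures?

15.622

D is at the origin; DM runs at 142.6° with length 14.6, so M = (-11.598, 8.8677). ∠DMJ = 107.4° gives MJ at -144.80° from the x-axis; with |MJ| = 20.8, J = (-28.595, -3.1221). The perpendicularity gives JR at right angles to MJ, so JR runs at -54.800°; with |JR| = 29.7, R = (-11.475, -27.391). ∠JRH = 55.3° gives RH at 69.900° from the x-axis; with |RH| = 25.5, H = (-2.7117, -3.4444). ∠RHC = 118.6° gives HC at 131.30° from the x-axis; with |HC| = 15.1, C = (-12.678, 7.8997). The perpendicularity gives CK at right angles to HC, so CK runs at -138.70°; with |CK| = 20.7, K = (-28.229, -5.7624). ∠CKF = 36.8° gives KF at 4.5000° from the x-axis; with |KF| = 9.5, F = (-18.758, -5.0170). Then |MF| = |F − M| = 15.622.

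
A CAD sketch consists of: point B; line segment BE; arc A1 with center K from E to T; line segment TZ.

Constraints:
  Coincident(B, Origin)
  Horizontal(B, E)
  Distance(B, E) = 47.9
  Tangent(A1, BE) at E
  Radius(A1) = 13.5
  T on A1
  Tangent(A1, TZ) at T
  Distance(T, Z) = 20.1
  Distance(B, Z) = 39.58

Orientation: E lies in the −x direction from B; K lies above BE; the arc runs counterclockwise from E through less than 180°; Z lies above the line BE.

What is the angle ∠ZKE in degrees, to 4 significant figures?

125.9°

Checks: ∠(KE, EB) = 90.00° ✓; |KT| = 13.50 ✓; ∠(KT, TZ) = 90.00° ✓; |TZ| = 20.10 ✓; |BZ| = 39.58 ✓.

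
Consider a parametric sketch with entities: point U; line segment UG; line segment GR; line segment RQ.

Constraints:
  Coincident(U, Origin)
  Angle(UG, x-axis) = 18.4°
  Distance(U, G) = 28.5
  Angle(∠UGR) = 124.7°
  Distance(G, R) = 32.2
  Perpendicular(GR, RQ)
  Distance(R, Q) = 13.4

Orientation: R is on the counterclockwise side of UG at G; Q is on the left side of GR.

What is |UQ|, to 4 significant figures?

49.45

U is at the origin; UG runs at 18.4° with length 28.5, so G = 28.5·(cos 18.4°, sin 18.4°) = (27.04, 8.996). ∠UGR = 124.7°, so GR runs at 18.4° + (180° − 124.7°) = 73.70° from the x-axis; with |GR| = 32.2, R = G + 32.2·(cos 73.70°, sin 73.70°) = (36.08, 39.90). The perpendicularity gives RQ at right angles to GR; with |RQ| = 13.4 on the left of GR, Q = R + 13.4·(-0.9598, 0.2807) = (23.22, 43.66). Then |UQ| = |Q − U| = 49.45.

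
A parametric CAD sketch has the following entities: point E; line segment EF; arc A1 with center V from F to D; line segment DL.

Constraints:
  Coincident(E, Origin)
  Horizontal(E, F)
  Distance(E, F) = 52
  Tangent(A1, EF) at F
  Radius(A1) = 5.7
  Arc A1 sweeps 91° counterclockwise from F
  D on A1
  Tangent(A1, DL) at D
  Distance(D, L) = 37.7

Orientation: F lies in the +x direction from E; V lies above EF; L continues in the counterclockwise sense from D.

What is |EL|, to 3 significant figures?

71.7

E is at the origin; EF is horizontal with |EF| = 52.0 and F on the +x side, so F = (52.0, 0.00). The tangent condition forces VF to be normal to EF, so V = F + (0, 5.7) = (52.0, 5.70). On A1, F sits at bearing -90° from V; a 91° counterclockwise sweep puts D at bearing 1°, so D = V + 5.7·(cos 1°, sin 1°) = (57.7, 5.80). Tangency of A1 to DL means the radius VD is perpendicular to DL, so DL runs along (−sin 1°, cos 1°); with |DL| = 37.7, L = (57.0, 43.5). Then |EL| = |L − E| = 71.7.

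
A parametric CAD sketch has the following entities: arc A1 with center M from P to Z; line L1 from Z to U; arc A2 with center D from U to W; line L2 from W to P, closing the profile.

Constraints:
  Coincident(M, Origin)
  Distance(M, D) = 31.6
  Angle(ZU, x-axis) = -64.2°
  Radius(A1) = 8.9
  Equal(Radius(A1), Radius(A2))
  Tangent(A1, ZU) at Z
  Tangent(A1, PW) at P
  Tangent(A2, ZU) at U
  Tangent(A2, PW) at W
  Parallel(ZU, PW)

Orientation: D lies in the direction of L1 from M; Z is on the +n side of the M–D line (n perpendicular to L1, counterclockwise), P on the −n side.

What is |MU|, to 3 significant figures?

32.8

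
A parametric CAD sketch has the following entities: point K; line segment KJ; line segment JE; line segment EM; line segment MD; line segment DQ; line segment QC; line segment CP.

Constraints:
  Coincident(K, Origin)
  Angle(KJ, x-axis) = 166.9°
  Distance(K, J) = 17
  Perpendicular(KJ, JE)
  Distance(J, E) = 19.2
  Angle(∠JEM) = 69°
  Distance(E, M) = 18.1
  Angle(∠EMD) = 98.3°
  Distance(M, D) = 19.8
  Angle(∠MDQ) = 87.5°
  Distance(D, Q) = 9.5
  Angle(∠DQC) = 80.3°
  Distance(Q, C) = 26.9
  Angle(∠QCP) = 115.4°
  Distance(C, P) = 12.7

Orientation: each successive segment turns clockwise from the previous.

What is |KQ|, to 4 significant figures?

14.23

∠EMD = 98.3° gives MD at -115.8° from the x-axis; with |MD| = 19.8, D = (-5.836, -5.420). ∠MDQ = 87.5° gives DQ at 151.7° from the x-axis; with |DQ| = 9.5, Q = (-14.20, -0.9166). Then |KQ| = |Q − K| = 14.23.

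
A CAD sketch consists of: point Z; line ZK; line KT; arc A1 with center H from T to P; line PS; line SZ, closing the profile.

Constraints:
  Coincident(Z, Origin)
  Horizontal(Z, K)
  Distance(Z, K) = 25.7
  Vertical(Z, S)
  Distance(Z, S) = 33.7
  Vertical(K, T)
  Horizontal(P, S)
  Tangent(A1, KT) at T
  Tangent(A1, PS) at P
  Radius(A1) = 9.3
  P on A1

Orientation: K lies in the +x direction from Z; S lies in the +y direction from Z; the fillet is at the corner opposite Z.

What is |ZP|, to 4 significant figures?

37.48

The virtual corner opposite Z is at (25.70, 33.70). Tangency of A1 to KT means the radius HT is perpendicular to KT and since A1 is tangent to PS there, HP ⟂ PS, with radius 9.3, so the center H sits 9.3 in from both sides at H = (16.40, 24.40). That places the tangent points at T = (25.70, 24.40) on KT and P = (16.40, 33.70) on PS. Then |ZP| = |P − Z| = 37.48.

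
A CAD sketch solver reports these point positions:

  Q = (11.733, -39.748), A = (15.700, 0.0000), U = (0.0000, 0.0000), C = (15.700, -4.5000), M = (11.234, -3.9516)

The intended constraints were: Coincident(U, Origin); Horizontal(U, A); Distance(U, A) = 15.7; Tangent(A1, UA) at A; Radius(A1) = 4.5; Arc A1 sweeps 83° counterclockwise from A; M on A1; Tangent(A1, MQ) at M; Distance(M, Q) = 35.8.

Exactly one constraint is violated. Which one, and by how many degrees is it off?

Tangent(A1, MQ) at M — off by 7.80°.

U = (0.00, 0.00) ✓; U.y = 0.00, A.y = 0.00 ✓; |UA| = 15.70 ✓; ∠(CA, AU) = 90.00° ✓; |CA| = 4.500 ✓; bearing(C→M) − bearing(C→A) = 83.00° ✓; |CM| = 4.500 ✓; ∠(CM, MQ) = 82.20° ✗; |MQ| = 35.80 ✓.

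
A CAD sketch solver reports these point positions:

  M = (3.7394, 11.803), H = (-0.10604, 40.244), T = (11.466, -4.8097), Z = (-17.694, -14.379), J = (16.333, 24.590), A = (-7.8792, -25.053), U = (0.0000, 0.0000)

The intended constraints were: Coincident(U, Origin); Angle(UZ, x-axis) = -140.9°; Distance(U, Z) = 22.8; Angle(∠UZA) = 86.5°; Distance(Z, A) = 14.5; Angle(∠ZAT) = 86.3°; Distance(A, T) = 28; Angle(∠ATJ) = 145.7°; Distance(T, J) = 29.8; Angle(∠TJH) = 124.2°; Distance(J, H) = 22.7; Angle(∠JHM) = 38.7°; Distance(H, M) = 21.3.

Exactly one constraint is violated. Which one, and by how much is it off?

Distance(H, M) = 21.3 — off by 7.40.

U = (0.00, 0.00) ✓; UZ at -140.9° ✓; |UZ| = 22.80 ✓; ∠UZA = 86.50° ✓; |ZA| = 14.50 ✓; ∠ZAT = 86.30° ✓; |AT| = 28.00 ✓; ∠ATJ = 145.7° ✓; |TJ| = 29.80 ✓; ∠TJH = 124.2° ✓; |JH| = 22.70 ✓; ∠JHM = 38.70° ✓; |HM| = 28.70 ✗.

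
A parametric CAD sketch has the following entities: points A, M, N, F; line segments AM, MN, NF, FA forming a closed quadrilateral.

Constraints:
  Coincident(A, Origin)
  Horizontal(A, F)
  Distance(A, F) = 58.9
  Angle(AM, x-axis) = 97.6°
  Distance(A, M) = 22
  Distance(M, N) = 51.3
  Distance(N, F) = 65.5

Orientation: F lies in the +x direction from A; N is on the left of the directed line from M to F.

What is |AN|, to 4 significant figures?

67.55

Checks: |MN| = 51.30 ✓; |NF| = 65.50 ✓.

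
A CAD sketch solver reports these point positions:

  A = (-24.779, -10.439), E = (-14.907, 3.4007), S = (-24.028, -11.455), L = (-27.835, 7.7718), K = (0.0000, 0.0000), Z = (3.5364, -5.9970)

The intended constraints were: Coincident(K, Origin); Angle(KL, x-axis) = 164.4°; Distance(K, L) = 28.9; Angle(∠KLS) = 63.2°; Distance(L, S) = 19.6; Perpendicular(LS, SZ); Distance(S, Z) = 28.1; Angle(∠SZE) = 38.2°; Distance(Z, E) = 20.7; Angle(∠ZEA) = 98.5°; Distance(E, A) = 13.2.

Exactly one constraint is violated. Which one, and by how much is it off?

Distance(E, A) = 13.2 — off by 3.80.

K = (0.00, 0.00) ✓; KL at 164.4° ✓; |KL| = 28.90 ✓; ∠KLS = 63.20° ✓; |LS| = 19.60 ✓; ∠(LS, SZ) = 90.00° ✓; |SZ| = 28.10 ✓; ∠SZE = 38.20° ✓; |ZE| = 20.70 ✓; ∠ZEA = 98.50° ✓; |EA| = 17.00 ✗.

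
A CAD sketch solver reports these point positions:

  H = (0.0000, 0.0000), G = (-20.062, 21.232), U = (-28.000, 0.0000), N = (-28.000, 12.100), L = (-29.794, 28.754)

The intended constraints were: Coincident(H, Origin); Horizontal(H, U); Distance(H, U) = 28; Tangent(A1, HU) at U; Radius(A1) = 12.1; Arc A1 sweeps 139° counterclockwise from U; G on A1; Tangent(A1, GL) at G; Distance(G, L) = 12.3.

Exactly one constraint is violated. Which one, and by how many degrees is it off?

Tangent(A1, GL) at G — off by 3.30°.

H = (0.00, 0.00) ✓; H.y = 0.00, U.y = 0.00 ✓; |HU| = 28.00 ✓; ∠(NU, UH) = 90.00° ✓; |NU| = 12.10 ✓; bearing(N→G) − bearing(N→U) = 139.0° ✓; |NG| = 12.10 ✓; ∠(NG, GL) = 86.70° ✗; |GL| = 12.30 ✓.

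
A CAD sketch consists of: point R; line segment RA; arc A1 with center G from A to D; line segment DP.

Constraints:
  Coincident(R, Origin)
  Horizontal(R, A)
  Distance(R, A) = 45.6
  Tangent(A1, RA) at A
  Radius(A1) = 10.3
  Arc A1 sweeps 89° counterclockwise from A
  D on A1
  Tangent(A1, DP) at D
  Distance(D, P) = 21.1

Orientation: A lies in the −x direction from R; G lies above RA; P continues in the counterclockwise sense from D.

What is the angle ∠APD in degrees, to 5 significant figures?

17.865°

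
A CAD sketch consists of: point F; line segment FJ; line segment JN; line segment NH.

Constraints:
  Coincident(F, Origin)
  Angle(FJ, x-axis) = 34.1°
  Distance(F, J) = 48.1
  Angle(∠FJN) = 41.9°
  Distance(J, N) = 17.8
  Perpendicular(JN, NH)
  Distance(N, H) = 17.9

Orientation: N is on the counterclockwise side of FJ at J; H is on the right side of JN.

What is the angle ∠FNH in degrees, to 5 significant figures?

150.73°

F is at the origin; FJ runs at 34.1° with length 48.1, so J = 48.1·(cos 34.1°, sin 34.1°) = (39.830, 26.967). ∠FJN = 41.9°, so JN runs at 34.1° + (180° − 41.9°) = 172.20° from the x-axis; with |JN| = 17.8, N = J + 17.8·(cos 172.20°, sin 172.20°) = (22.194, 29.382). JN ⟂ NH; with |NH| = 17.9 on the right of JN, H = N + 17.9·(0.13572, 0.99075) = (24.624, 47.117). Then cos ∠FNH = NF·NH / (|NF||NH|), giving 150.73°.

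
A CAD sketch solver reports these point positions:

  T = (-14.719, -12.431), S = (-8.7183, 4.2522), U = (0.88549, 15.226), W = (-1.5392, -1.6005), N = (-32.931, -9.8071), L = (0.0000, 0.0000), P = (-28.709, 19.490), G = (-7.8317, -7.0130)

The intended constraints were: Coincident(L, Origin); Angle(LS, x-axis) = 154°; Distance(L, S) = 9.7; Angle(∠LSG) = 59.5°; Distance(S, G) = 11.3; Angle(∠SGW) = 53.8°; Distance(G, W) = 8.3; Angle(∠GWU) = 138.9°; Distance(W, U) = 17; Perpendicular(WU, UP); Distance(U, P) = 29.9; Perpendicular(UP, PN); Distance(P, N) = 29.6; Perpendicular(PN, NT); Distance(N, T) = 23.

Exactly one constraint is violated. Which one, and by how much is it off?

Distance(N, T) = 23 — off by 4.60.

L = (0.00, 0.00) ✓; LS at 154.0° ✓; |LS| = 9.700 ✓; ∠LSG = 59.50° ✓; |SG| = 11.30 ✓; ∠SGW = 53.80° ✓; |GW| = 8.300 ✓; ∠GWU = 138.9° ✓; |WU| = 17.00 ✓; ∠(WU, UP) = 90.00° ✓; |UP| = 29.90 ✓; ∠(UP, PN) = 90.00° ✓; |PN| = 29.60 ✓; ∠(PN, NT) = 90.00° ✓; |NT| = 18.40 ✗.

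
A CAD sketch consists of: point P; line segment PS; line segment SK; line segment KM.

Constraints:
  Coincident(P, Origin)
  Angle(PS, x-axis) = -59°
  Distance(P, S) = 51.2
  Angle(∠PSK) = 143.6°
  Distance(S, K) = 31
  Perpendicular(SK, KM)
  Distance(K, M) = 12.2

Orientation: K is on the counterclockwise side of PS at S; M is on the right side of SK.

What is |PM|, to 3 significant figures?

83.8

P is at the origin; PS runs at -59.0° with length 51.2, so S = 51.2·(cos -59.0°, sin -59.0°) = (26.4, -43.9). ∠PSK = 143.6°, so SK runs at -59.0° + (180° − 143.6°) = -22.6° from the x-axis; with |SK| = 31.0, K = S + 31.0·(cos -22.6°, sin -22.6°) = (55.0, -55.8). The perpendicularity gives KM at right angles to SK; with |KM| = 12.2 on the right of SK, M = K + 12.2·(-0.384, -0.923) = (50.3, -67.1). Then |PM| = |M − P| = 83.8.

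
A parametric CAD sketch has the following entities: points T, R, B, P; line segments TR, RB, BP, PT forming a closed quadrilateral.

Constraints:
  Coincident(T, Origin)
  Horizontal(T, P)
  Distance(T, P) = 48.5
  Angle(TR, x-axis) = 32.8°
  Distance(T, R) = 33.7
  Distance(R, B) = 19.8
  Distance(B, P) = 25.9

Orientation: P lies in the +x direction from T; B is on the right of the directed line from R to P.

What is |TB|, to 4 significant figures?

22.62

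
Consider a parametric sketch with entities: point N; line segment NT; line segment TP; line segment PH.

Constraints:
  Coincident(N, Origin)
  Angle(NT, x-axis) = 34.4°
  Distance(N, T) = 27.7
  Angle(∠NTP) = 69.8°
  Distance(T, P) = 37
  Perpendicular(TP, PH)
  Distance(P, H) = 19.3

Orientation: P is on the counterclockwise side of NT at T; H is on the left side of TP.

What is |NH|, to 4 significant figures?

28.24

N is at the origin; NT runs at 34.4° with length 27.7, so T = 27.7·(cos 34.4°, sin 34.4°) = (22.86, 15.65). ∠NTP = 69.8°, so TP runs at 34.4° + (180° − 69.8°) = 144.6° from the x-axis; with |TP| = 37.0, P = T + 37.0·(cos 144.6°, sin 144.6°) = (-7.304, 37.08). TP ⟂ PH; with |PH| = 19.3 on the left of TP, H = P + 19.3·(-0.5793, -0.8151) = (-18.48, 21.35). Then |NH| = |H − N| = 28.24.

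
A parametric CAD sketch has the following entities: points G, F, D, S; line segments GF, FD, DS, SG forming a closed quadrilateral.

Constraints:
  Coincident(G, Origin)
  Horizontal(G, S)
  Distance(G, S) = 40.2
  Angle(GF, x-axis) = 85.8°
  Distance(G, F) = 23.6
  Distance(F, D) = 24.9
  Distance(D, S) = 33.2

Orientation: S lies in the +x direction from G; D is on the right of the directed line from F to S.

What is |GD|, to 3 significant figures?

7.05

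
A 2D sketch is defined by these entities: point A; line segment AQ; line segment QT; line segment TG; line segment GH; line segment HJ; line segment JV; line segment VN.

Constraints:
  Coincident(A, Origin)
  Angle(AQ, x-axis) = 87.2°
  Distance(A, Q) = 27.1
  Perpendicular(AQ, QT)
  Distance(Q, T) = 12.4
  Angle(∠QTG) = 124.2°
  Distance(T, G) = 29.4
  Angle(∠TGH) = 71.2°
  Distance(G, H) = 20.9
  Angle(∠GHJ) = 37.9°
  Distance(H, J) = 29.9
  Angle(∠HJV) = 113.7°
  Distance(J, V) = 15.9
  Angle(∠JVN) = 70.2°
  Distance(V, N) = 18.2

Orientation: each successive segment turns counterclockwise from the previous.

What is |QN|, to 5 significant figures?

40.686

A is at the origin; AQ runs at 87.2° with length 27.1, so Q = (1.3238, 27.068). AQ is perpendicular to QT, so QT runs at 177.20°; with |QT| = 12.4, T = (-11.061, 27.673). ∠QTG = 124.2° gives TG at -127.00° from the x-axis; with |TG| = 29.4, G = (-28.755, 4.1935). ∠TGH = 71.2° gives GH at -18.200° from the x-axis; with |GH| = 20.9, H = (-8.9003, -2.3343). ∠GHJ = 37.9° gives HJ at 123.90° from the x-axis; with |HJ| = 29.9, J = (-25.577, 22.483). ∠HJV = 113.7° gives JV at -169.80° from the x-axis; with |JV| = 15.9, V = (-41.226, 19.667). ∠JVN = 70.2° gives VN at -60.000° from the x-axis; with |VN| = 18.2, N = (-32.126, 3.9058). Then |QN| = |N − Q| = 40.686.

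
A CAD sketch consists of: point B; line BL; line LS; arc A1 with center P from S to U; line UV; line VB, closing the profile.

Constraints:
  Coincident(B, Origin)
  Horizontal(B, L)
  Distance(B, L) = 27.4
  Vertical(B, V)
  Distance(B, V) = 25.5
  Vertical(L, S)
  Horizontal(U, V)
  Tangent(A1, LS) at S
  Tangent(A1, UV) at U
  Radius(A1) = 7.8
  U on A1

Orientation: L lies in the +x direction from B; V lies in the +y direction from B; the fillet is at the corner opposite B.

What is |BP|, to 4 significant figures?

26.41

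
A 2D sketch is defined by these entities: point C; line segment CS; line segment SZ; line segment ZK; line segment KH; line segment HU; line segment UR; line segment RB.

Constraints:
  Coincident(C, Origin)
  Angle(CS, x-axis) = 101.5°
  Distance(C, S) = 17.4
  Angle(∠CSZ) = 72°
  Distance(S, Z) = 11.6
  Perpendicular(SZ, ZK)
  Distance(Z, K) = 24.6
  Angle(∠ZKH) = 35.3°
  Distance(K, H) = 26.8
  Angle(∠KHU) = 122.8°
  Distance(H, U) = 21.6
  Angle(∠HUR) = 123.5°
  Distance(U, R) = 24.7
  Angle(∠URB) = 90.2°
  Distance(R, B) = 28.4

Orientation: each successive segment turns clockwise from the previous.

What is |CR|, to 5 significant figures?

45.124

C is at the origin; CS runs at 101.5° with length 17.4, so S = (-3.4690, 17.051). ∠CSZ = 72.0° gives SZ at -6.5000° from the x-axis; with |SZ| = 11.6, Z = (8.0564, 15.738). SZ ⟂ ZK, so ZK runs at -96.500°; with |ZK| = 24.6, K = (5.2716, -8.7043). ∠ZKH = 35.3° gives KH at 118.80° from the x-axis; with |KH| = 26.8, H = (-7.6394, 14.781). ∠KHU = 122.8° gives HU at 61.600° from the x-axis; with |HU| = 21.6, U = (2.6341, 33.781). ∠HUR = 123.5° gives UR at 5.1000° from the x-axis; with |UR| = 24.7, R = (27.236, 35.977). Then |CR| = |R − C| = 45.124.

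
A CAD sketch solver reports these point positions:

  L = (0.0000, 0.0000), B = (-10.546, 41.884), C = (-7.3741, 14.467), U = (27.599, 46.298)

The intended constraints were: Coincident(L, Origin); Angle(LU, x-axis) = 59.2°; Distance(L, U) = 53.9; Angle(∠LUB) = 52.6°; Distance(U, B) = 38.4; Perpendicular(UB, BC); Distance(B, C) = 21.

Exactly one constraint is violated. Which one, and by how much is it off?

Distance(B, C) = 21 — off by 6.60.

L = (0.00, 0.00) ✓; LU at 59.20° ✓; |LU| = 53.90 ✓; ∠LUB = 52.60° ✓; |UB| = 38.40 ✓; ∠(UB, BC) = 90.00° ✓; |BC| = 27.60 ✗.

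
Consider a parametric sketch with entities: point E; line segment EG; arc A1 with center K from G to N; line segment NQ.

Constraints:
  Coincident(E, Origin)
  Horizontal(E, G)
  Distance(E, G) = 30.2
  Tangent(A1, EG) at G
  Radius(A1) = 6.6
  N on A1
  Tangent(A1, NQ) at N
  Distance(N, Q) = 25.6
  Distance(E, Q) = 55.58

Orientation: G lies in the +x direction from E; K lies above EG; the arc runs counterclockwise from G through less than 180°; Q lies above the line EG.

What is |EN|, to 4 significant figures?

35.75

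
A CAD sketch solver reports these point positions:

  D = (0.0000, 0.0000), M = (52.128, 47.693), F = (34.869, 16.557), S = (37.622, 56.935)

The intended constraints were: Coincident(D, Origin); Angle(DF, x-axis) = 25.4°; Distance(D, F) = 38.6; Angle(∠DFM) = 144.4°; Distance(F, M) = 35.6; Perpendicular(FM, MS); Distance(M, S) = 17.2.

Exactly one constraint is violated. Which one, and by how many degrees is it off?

Perpendicular(FM, MS) — off by 3.50°.

D = (0.00, 0.00) ✓; DF at 25.40° ✓; |DF| = 38.60 ✓; ∠DFM = 144.4° ✓; |FM| = 35.60 ✓; ∠(FM, MS) = 86.50° ✗; |MS| = 17.20 ✓.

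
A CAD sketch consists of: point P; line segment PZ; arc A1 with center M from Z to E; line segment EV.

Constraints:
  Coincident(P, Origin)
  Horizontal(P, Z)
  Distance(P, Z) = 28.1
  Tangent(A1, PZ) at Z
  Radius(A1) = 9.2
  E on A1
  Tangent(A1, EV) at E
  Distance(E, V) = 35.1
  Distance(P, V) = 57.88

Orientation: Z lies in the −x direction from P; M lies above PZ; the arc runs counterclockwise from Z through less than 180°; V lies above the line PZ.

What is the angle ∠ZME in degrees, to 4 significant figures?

119.3°

Checks: |ME| = 9.200 ✓; ∠(ME, EV) = 90.00° ✓; |EV| = 35.10 ✓; |PV| = 57.88 ✓.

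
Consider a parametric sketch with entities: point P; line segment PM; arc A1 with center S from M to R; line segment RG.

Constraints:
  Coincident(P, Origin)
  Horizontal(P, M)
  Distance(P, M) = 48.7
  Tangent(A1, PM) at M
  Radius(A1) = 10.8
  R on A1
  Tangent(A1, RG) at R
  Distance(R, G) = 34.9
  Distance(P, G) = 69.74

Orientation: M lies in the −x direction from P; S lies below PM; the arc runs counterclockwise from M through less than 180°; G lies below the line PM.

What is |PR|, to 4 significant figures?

60.68

P is at the origin; P and M share the same y with |PM| = 48.7 and M on the −x side, so M = (-48.70, 0.000). Tangency of A1 to PM means the radius SM is perpendicular to PM, so S = M + (0, -10.8) = (-48.70, -10.80). Since SR ⟂ RG (tangency), |SG| = √(10.8² + 34.9²) = 36.53 regardless of where R sits on A1. So G lies on both circle(P, 69.74) and circle(S, 36.53); the below-PM intersection is G = (-51.30, -47.24). R is the foot of the tangent from G: R = (-59.22, -13.25).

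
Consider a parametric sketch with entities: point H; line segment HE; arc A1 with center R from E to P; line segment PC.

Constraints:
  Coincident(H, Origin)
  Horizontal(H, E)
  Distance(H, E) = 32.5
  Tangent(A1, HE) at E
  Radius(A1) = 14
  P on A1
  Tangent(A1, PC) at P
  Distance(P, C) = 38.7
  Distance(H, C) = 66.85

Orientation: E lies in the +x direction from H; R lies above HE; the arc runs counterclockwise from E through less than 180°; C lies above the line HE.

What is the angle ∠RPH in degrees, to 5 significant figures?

8.3458°

H is at the origin; H and E share the same y with |HE| = 32.5 and E on the +x side, so E = (32.500, 0.0000). A1 meets HE tangentially, so RE is at right angles to HE, so R = E + (0, 14) = (32.500, 14.000). Since RP ⟂ PC (tangency), |RC| = √(14.0² + 38.7²) = 41.154 regardless of where P sits on A1. So C lies on both circle(H, 66.85) and circle(R, 41.154); the above-HE intersection is C = (38.385, 54.732). P is the foot of the tangent from C: P = (46.211, 16.831).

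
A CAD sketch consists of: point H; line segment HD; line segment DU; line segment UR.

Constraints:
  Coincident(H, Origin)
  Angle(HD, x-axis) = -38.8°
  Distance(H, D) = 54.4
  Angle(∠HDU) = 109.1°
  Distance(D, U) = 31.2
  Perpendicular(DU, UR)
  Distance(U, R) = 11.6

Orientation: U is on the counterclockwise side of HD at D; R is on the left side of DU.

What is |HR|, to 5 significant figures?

63.131

∠HDU = 109.1°, so DU runs at -38.8° + (180° − 109.1°) = 32.100° from the x-axis; with |DU| = 31.2, U = D + 31.2·(cos 32.100°, sin 32.100°) = (68.826, -17.508). DU is perpendicular to UR; with |UR| = 11.6 on the left of DU, R = U + 11.6·(-0.53140, 0.84712) = (62.662, -7.6810). Then |HR| = |R − H| = 63.131.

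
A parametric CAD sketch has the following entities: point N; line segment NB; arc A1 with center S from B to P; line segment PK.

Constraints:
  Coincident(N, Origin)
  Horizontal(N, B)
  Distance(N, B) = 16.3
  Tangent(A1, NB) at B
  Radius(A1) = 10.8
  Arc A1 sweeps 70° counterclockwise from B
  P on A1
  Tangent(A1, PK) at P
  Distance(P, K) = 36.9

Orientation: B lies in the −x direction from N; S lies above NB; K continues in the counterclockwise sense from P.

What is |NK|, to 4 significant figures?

42.28

N is at the origin; NB is horizontal with |NB| = 16.3 and B on the −x side, so B = (-16.30, 0.000). A1 meets NB tangentially, so SB is at right angles to NB, so S = B + (0, 10.8) = (-16.30, 10.80). On A1, B sits at bearing -90° from S; a 70° counterclockwise sweep puts P at bearing -20°, so P = S + 10.8·(cos -20°, sin -20°) = (-6.151, 7.106). Tangency of A1 to PK means the radius SP is perpendicular to PK, so PK runs along (−sin -20°, cos -20°); with |PK| = 36.9, K = (6.469, 41.78). Then |NK| = |K − N| = 42.28.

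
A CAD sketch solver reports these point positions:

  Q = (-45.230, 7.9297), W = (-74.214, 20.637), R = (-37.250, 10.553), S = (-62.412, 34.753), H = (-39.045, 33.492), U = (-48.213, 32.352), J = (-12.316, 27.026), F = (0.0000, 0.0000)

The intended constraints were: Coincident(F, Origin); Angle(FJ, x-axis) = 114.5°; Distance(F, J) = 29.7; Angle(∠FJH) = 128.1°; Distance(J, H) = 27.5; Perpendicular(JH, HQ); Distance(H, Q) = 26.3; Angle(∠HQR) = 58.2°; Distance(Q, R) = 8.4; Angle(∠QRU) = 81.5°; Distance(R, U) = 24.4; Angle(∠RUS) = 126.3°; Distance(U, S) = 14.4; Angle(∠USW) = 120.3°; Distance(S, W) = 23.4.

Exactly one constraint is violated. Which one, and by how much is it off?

Distance(S, W) = 23.4 — off by 5.00.

F = (0.00, 0.00) ✓; FJ at 114.5° ✓; |FJ| = 29.70 ✓; ∠FJH = 128.1° ✓; |JH| = 27.50 ✓; ∠(JH, HQ) = 90.00° ✓; |HQ| = 26.30 ✓; ∠HQR = 58.20° ✓; |QR| = 8.400 ✓; ∠QRU = 81.50° ✓; |RU| = 24.40 ✓; ∠RUS = 126.3° ✓; |US| = 14.40 ✓; ∠USW = 120.3° ✓; |SW| = 18.40 ✗.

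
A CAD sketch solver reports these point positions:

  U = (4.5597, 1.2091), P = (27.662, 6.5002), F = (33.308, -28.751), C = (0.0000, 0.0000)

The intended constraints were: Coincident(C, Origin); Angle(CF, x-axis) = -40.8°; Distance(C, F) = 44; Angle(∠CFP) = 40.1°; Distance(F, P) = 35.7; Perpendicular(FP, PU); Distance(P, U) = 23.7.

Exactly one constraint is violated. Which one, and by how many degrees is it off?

Perpendicular(FP, PU) — off by 3.80°.

C = (0.00, 0.00) ✓; CF at -40.80° ✓; |CF| = 44.00 ✓; ∠CFP = 40.10° ✓; |FP| = 35.70 ✓; ∠(FP, PU) = 93.80° ✗; |PU| = 23.70 ✓.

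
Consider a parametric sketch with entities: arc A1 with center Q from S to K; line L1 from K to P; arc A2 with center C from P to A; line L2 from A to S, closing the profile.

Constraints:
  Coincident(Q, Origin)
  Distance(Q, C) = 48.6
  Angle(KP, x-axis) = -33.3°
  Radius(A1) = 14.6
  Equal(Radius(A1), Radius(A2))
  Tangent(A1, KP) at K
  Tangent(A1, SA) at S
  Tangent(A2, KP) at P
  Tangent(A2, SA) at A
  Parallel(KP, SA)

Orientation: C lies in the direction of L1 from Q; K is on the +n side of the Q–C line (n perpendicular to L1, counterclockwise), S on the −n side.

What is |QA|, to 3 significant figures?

50.7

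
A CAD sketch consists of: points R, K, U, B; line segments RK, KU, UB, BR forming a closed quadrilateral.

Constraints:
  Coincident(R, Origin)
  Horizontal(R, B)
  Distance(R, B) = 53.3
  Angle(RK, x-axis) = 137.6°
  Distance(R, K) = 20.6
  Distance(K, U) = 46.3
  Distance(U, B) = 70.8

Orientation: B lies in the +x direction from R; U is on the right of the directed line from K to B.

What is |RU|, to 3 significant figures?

33.6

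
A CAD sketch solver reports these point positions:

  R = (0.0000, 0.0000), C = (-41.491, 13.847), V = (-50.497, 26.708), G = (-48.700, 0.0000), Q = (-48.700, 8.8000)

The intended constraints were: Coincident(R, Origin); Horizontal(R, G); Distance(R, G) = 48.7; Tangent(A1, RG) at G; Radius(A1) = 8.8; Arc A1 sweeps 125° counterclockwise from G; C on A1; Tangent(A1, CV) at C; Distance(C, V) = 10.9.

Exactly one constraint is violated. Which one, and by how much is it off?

Distance(C, V) = 10.9 — off by 4.80.

R = (0.00, 0.00) ✓; R.y = 0.00, G.y = 0.00 ✓; |RG| = 48.70 ✓; ∠(QG, GR) = 90.00° ✓; |QG| = 8.800 ✓; bearing(Q→C) − bearing(Q→G) = 125.0° ✓; |QC| = 8.800 ✓; ∠(QC, CV) = 89.99° ✓; |CV| = 15.70 ✗.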